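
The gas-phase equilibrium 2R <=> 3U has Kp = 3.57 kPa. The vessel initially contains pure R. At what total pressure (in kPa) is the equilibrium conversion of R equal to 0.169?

P = 164 kPa

Let X = conversion of R (basis 1 mol R); extent of reaction ξ = 0.5X.
At extent ξ: n_R = 1 − X; n_U = 1.5X.
Total moles n_T = 1 + 0.5X.
Kp = p_U^3 / (p_R^2) with p_i = (n_i/n_T)·P.
At X = 0.169: the mole-fraction product g(X) = Π y_i^ν_i = 0.02175. Since Kp = g(X)·P^{1}, P = (Kp/g)^(1/1) = (3.57/0.02175)^(1/1) = 164 kPa.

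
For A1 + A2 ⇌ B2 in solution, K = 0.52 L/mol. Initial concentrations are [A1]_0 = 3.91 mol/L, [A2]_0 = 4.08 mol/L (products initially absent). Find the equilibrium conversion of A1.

X = 0.517

Let X = conversion of A1; extent ξ = 3.91·X mol/L.
Concentrations: [A1] = 3.91 − 3.91X; [A2] = 4.08 − 3.91X; [B2] = 3.91X.
K = [B2] / ([A1] [A2]).
Equating to 0.52 L/mol: the physical root is X = 0.517.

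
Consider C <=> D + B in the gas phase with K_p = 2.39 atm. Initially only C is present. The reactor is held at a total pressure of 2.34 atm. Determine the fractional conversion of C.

Basis: 1 mol C initially; let X = conversion of C. Extent ξ = X.
Species balance: n_C = 1 − X; n_D = X; n_B = X.
Summing: n_T = 1 + X.
With p_i = (n_i/n_T)P, K_p = p_D p_B / (p_C).
Equating to 2.39 atm and solving on 0 < X < 1: X = 0.711.

X = 0.711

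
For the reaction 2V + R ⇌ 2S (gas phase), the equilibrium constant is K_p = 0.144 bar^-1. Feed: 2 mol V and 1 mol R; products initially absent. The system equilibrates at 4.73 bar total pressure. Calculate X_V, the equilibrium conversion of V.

Let X = conversion of V (basis 2 mol V); extent of reaction ξ = X.
At extent ξ: n_V = 2 − 2X; n_R = 1 − X; n_S = 2X.
Total moles n_T = 3 − X.
y_i = n_i/n_T, p_i = y_i·P. K_p = p_S^2 / (p_V^2 p_R).
Setting this equal to 0.144 bar^-1 and taking the physical root (0 < X < 1) gives X = 0.296.

X = 0.296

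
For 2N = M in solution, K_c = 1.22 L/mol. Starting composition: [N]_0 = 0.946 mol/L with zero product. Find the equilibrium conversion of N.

Let X = conversion of N; extent ξ = 0.946X/2 mol/L.
Concentrations: [N] = 0.946 − 0.946X; [M] = 0.473X.
K_c = [M] / ([N]^2).
Equating to 1.22 L/mol: the physical root is X = 0.524.

X = 0.524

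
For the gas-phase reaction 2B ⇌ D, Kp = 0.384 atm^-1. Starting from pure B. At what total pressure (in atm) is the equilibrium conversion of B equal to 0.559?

P = 2.7 atm

Take 1 mol B as basis and let X be its fractional conversion, so ξ = 0.5X.
Species balance: n_B = 1 − X; n_D = 0.5X.
Total moles n_T = 1 − 0.5X.
Kp = p_D / (p_B^2) with p_i = (n_i/n_T)·P.
At X = 0.559: the mole-fraction product g(X) = Π y_i^ν_i = 1.035. Since Kp = g(X)·P^{-1}, P = (g/Kp)^(1/1) = (1.035/0.384)^(1/1) = 2.7 atm.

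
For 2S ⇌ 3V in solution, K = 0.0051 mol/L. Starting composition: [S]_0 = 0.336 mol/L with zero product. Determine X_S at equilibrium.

Let X = conversion of S; extent ξ = 0.336X/2 mol/L.
Concentrations: [S] = 0.336 − 0.336X; [V] = 0.504X.
K = [V]^3 / ([S]^2).
Setting equal to 0.0051 and solving for X on (0,1) gives X = 0.148.

X = 0.148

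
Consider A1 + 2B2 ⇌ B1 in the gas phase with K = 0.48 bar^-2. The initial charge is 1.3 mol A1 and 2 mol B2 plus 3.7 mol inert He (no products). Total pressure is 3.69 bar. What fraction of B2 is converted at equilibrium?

X = 0.306

Take 2 mol B2 as basis and let X be its fractional conversion, so ξ = X.
Moles: n_A1 = 1.3 − X; n_B2 = 2 − 2X; n_B1 = X; n_I = 3.7 (inert).
Total moles n_T = 7 − 2X.
y_i = n_i/n_T, p_i = y_i·P. K = p_B1 / (p_A1 p_B2^2).
Setting this equal to 0.48 bar^-2 and taking the physical root (0 < X < 1) gives X = 0.306.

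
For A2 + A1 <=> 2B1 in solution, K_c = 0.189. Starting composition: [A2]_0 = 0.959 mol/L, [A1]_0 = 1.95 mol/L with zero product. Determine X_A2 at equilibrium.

X = 0.251

Let X = conversion of A2; extent ξ = 0.959·X mol/L.
Concentrations: [A2] = 0.959 − 0.959X; [A1] = 1.95 − 0.959X; [B1] = 1.92X.
K_c = [B1]^2 / ([A2] [A1]).
Setting equal to 0.189 and solving for X on (0,1) gives X = 0.251.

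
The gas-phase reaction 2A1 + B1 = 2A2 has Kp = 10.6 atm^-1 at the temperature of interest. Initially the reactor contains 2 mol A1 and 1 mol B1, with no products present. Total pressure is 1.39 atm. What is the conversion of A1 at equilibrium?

X = 0.608

Take 2 mol A1 as basis and let X be its fractional conversion, so ξ = X.
At extent ξ: n_A1 = 2 − 2X; n_B1 = 1 − X; n_A2 = 2X.
n_T = Σnᵢ = 3 − X.
With p_i = (n_i/n_T)P, Kp = p_A2^2 / (p_A1^2 p_B1).
This yields a degree-3 equation in X; solving on (0,1), X = 0.608.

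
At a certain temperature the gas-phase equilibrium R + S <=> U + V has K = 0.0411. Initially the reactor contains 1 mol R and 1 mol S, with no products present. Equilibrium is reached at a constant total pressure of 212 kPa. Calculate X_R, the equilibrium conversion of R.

X = 0.169

Let X = conversion of R (basis 1 mol R); extent of reaction ξ = X.
Mole table: n_R = 1 − X; n_S = 1 − X; n_U = X; n_V = X.
Since Δν = 0, n_T = 2 throughout.
Mole fractions y_i = n_i/n_T; K = p_U p_V / (p_R p_S) with p_i = y_i·P.
Substituting and setting equal to 0.0411 gives a polynomial in X; the root in (0,1) is X = 0.169.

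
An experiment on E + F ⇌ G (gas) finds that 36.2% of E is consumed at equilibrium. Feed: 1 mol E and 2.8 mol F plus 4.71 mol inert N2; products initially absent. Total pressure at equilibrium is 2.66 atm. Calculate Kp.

Kp = 0.713 atm^-1

Take 1 mol E as basis and let X be its fractional conversion, so ξ = X.
At extent ξ: n_E = 1 − X; n_F = 2.8 − X; n_G = X; n_I = 4.71 (inert).
Summing: n_T = 8.51 − X.
At X = 0.362: n_E = 0.638, n_F = 2.44, n_G = 0.362, n_T = 8.15.
p_i = (n_i/n_T)·P. Kp = p_G / (p_E p_F) = 0.713 atm^-1.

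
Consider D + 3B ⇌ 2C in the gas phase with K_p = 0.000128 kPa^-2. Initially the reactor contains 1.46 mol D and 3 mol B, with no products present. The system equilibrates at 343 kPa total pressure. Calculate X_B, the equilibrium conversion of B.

X = 0.634

Take 3 mol B as basis and let X be its fractional conversion, so ξ = X.
Moles: n_D = 1.46 − X; n_B = 3 − 3X; n_C = 2X.
Total moles n_T = 4.46 − 2X.
With p_i = (n_i/n_T)P, K_p = p_C^2 / (p_D p_B^3).
This yields a degree-4 equation in X; solving on (0,1), X = 0.634.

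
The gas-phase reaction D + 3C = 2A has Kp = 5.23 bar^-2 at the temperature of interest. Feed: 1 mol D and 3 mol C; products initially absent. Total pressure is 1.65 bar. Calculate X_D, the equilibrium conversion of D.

X = 0.588

Basis: 1 mol D initially; let X = conversion of D. Extent ξ = X.
At extent ξ: n_D = 1 − X; n_C = 3 − 3X; n_A = 2X.
Summing: n_T = 4 − 2X.
y_i = n_i/n_T, p_i = y_i·P. Kp = p_A^2 / (p_D p_C^3).
Substituting and setting equal to 5.23 bar^-2 gives a polynomial in X; the root in (0,1) is X = 0.588.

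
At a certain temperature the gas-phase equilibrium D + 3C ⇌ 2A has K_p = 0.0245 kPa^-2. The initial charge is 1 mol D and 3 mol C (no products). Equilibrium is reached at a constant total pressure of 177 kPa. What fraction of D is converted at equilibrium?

X = 0.836

Basis: 1 mol D initially; let X = conversion of D. Extent ξ = X.
Species balance: n_D = 1 − X; n_C = 3 − 3X; n_A = 2X.
Total moles n_T = 4 − 2X.
With p_i = (n_i/n_T)P, K_p = p_A^2 / (p_D p_C^3).
This yields a degree-4 equation in X; solving on (0,1), X = 0.836.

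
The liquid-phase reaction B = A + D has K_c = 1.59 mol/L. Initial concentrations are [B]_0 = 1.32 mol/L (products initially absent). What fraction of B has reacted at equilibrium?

X = 0.650

Let X = conversion of B; extent ξ = 1.32·X mol/L.
Concentrations: [B] = 1.32 − 1.32X; [A] = 1.32X; [D] = 1.32X.
K_c = [A] [D] / ([B]).
This equals 1.59 at X = 0.650 (the root in 0 < X < 1).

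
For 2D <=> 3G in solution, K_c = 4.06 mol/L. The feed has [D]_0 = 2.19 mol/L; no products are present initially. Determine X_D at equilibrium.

X = 0.509

Let X = conversion of D; extent ξ = 2.19X/2 mol/L.
Concentrations: [D] = 2.19 − 2.19X; [G] = 3.29X.
K_c = [G]^3 / ([D]^2).
This equals 4.06 at X = 0.509 (the root in 0 < X < 1).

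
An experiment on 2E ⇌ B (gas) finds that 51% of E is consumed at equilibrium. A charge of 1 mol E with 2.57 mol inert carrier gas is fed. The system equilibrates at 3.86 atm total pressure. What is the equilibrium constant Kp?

Kp = 0.912 atm^-1

Let X = conversion of E (basis 1 mol E); extent of reaction ξ = 0.5X.
Moles: n_E = 1 − X; n_B = 0.5X; n_I = 2.57 (inert).
Summing: n_T = 3.57 − 0.5X.
At X = 0.51: n_E = 0.49, n_B = 0.255, n_T = 3.31.
p_i = (n_i/n_T)·P. Kp = p_B / (p_E^2) = 0.912 atm^-1.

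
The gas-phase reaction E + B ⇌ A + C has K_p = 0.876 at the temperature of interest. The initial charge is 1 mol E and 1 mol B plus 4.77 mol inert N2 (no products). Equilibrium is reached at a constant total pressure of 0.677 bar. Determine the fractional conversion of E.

X = 0.483

Take 1 mol E as basis and let X be its fractional conversion, so ξ = X.
At extent ξ: n_E = 1 − X; n_B = 1 − X; n_A = X; n_C = X; n_I = 4.77 (inert).
Since Δν = 0, n_T = 6.77 throughout.
With p_i = (n_i/n_T)P, K_p = p_A p_C / (p_E p_B).
This yields a degree-2 equation in X; solving on (0,1), X = 0.483.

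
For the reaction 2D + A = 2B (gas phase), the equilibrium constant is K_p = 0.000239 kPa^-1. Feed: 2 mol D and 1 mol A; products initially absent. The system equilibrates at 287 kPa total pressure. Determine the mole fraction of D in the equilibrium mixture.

Take 2 mol D as basis and let X be its fractional conversion, so ξ = X.
Moles: n_D = 2 − 2X; n_A = 1 − X; n_B = 2X.
n_T = Σnᵢ = 3 − X.
Mole fractions y_i = n_i/n_T; K_p = p_B^2 / (p_D^2 p_A) with p_i = y_i·P.
Substituting and setting equal to 0.000239 kPa^-1 gives a polynomial in X; the root in (0,1) is X = 0.126.
Then n_D = 1.75, n_T = 2.87, so y_D = 0.608.

y_D = 0.608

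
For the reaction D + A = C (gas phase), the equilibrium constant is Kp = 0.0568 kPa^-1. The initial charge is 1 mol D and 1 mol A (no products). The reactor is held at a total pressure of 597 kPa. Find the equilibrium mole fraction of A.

Take 1 mol D as basis and let X be its fractional conversion, so ξ = X.
Species balance: n_D = 1 − X; n_A = 1 − X; n_C = X.
Total moles n_T = 2 − X.
With p_i = (n_i/n_T)P, Kp = p_C / (p_D p_A).
This yields a degree-2 equation in X; solving on (0,1), X = 0.831.
Then n_A = 0.169, n_T = 1.17, so y_A = 0.145.

y_A = 0.145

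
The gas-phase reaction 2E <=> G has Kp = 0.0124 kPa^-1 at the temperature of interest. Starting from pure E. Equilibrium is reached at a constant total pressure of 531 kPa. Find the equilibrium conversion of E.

X = 0.809

Take 1 mol E as basis and let X be its fractional conversion, so ξ = 0.5X.
Species balance: n_E = 1 − X; n_G = 0.5X.
Total moles n_T = 1 − 0.5X.
With p_i = (n_i/n_T)P, Kp = p_G / (p_E^2).
Equating to 0.0124 kPa^-1 and solving on 0 < X < 1: X = 0.809.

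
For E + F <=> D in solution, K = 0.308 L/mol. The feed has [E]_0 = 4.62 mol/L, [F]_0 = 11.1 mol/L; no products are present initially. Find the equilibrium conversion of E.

X = 0.707

Let X = conversion of E; extent ξ = 4.62·X mol/L.
Concentrations: [E] = 4.62 − 4.62X; [F] = 11.1 − 4.62X; [D] = 4.62X.
K = [D] / ([E] [F]).
Equating to 0.308 L/mol: the physical root is X = 0.707.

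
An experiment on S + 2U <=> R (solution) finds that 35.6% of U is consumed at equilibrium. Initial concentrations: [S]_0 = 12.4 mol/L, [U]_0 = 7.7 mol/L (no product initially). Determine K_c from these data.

Let X = conversion of U.
Concentrations: [S] = 12.4 − 3.85X; [U] = 7.7 − 7.7X; [R] = 3.85X.
At X = 0.356: [S] = 11, [U] = 4.96, [R] = 1.37.
K_c = [R] / ([S] [U]^2) = 0.00505 (mol/L)^-2.

K_c = 0.00505 (mol/L)^-2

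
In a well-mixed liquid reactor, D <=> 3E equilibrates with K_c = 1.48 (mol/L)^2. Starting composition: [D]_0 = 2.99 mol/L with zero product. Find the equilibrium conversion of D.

Let X = conversion of D; extent ξ = 2.99·X mol/L.
Concentrations: [D] = 2.99 − 2.99X; [E] = 8.97X.
K_c = [E]^3 / ([D]).
This equals 1.48 at X = 0.172 (the root in 0 < X < 1).

X = 0.172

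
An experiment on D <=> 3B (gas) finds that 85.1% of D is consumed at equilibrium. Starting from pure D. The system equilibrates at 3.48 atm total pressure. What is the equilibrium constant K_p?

K_p = 185 atm^2

Let X = conversion of D (basis 1 mol D); extent of reaction ξ = X.
Mole table: n_D = 1 − X; n_B = 3X.
Total moles n_T = 1 + 2X.
At X = 0.851: n_D = 0.149, n_B = 2.55, n_T = 2.7.
p_i = (n_i/n_T)·P. K_p = p_B^3 / (p_D) = 185 atm^2.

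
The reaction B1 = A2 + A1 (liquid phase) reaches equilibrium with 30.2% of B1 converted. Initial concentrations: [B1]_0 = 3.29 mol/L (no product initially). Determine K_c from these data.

K_c = 0.43 mol/L

Let X = conversion of B1.
Concentrations: [B1] = 3.29 − 3.29X; [A2] = 3.29X; [A1] = 3.29X.
At X = 0.302: [B1] = 2.3, [A2] = 0.994, [A1] = 0.994.
K_c = [A2] [A1] / ([B1]) = 0.43 mol/L.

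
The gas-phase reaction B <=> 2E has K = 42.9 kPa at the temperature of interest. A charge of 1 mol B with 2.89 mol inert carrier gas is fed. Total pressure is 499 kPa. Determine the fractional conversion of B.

X = 0.257

Basis: 1 mol B initially; let X = conversion of B. Extent ξ = X.
Species balance: n_B = 1 − X; n_E = 2X; n_I = 2.89 (inert).
n_T = Σnᵢ = 3.89 + X.
Mole fractions y_i = n_i/n_T; K = p_E^2 / (p_B) with p_i = y_i·P.
Equating to 42.9 kPa and solving on 0 < X < 1: X = 0.257.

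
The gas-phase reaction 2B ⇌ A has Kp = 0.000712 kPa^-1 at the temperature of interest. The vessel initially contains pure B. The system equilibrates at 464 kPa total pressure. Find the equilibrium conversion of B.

Basis: 1 mol B initially; let X = conversion of B. Extent ξ = 0.5X.
At extent ξ: n_B = 1 − X; n_A = 0.5X.
Summing: n_T = 1 − 0.5X.
y_i = n_i/n_T, p_i = y_i·P. Kp = p_A / (p_B^2).
This yields a degree-2 equation in X; solving on (0,1), X = 0.344.

X = 0.344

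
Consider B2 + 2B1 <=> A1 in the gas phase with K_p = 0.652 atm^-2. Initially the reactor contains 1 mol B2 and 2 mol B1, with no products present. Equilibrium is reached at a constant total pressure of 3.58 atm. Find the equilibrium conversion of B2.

X = 0.614

Basis: 1 mol B2 initially; let X = conversion of B2. Extent ξ = X.
Mole table: n_B2 = 1 − X; n_B1 = 2 − 2X; n_A1 = X.
Total moles n_T = 3 − 2X.
With p_i = (n_i/n_T)P, K_p = p_A1 / (p_B2 p_B1^2).
This yields a degree-3 equation in X; solving on (0,1), X = 0.614.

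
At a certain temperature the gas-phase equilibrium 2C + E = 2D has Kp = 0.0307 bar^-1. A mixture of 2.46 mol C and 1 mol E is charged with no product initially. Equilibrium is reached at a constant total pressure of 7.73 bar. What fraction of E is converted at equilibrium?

Let X = conversion of E (basis 1 mol E); extent of reaction ξ = X.
Mole table: n_C = 2.46 − 2X; n_E = 1 − X; n_D = 2X.
Summing: n_T = 3.46 − X.
y_i = n_i/n_T, p_i = y_i·P. Kp = p_D^2 / (p_C^2 p_E).
This yields a degree-3 equation in X; solving on (0,1), X = 0.236.

X = 0.236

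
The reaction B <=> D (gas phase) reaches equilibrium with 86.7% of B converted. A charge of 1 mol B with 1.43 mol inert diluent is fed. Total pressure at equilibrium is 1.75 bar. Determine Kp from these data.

Kp = 6.52

Take 1 mol B as basis and let X be its fractional conversion, so ξ = X.
Moles: n_B = 1 − X; n_D = X; n_I = 1.43 (inert).
Since Δν = 0, n_T = 2.43 throughout.
At X = 0.867: n_B = 0.133, n_D = 0.867, n_T = 2.43.
p_i = (n_i/n_T)·P. Kp = p_D / (p_B) = 6.52.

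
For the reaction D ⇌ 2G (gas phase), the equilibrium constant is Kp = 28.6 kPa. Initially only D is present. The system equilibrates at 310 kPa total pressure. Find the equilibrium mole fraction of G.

Let X = conversion of D (basis 1 mol D); extent of reaction ξ = X.
At extent ξ: n_D = 1 − X; n_G = 2X.
n_T = Σnᵢ = 1 + X.
y_i = n_i/n_T, p_i = y_i·P. Kp = p_G^2 / (p_D).
Substituting and setting equal to 28.6 kPa gives a polynomial in X; the root in (0,1) is X = 0.150.
Then n_G = 0.3, n_T = 1.15, so y_G = 0.261.

y_G = 0.261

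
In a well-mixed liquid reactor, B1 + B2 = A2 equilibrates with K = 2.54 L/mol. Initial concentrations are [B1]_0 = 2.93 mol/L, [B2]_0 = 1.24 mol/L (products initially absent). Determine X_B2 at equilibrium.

X = 0.829

Let X = conversion of B2; extent ξ = 1.24·X mol/L.
Concentrations: [B1] = 2.93 − 1.24X; [B2] = 1.24 − 1.24X; [A2] = 1.24X.
K = [A2] / ([B1] [B2]).
This equals 2.54 at X = 0.829 (the root in 0 < X < 1).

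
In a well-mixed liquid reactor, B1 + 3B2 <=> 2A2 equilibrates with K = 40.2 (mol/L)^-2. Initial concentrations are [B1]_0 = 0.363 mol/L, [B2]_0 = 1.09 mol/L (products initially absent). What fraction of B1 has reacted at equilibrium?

Let X = conversion of B1; extent ξ = 0.363·X mol/L.
Concentrations: [B1] = 0.363 − 0.363X; [B2] = 1.09 − 1.09X; [A2] = 0.726X.
K = [A2]^2 / ([B1] [B2]^3).
Solving K = 40.2 for X ∈ (0,1): X = 0.667.

X = 0.667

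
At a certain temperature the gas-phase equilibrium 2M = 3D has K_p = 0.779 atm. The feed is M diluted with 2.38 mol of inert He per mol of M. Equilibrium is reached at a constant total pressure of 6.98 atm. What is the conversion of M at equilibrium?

Basis: 1 mol M initially; let X = conversion of M. Extent ξ = 0.5X.
Moles: n_M = 1 − X; n_D = 1.5X; n_I = 2.38 (inert).
Summing: n_T = 3.38 + 0.5X.
y_i = n_i/n_T, p_i = y_i·P. K_p = p_D^3 / (p_M^2).
Substituting and setting equal to 0.779 atm gives a polynomial in X; the root in (0,1) is X = 0.363.

X = 0.363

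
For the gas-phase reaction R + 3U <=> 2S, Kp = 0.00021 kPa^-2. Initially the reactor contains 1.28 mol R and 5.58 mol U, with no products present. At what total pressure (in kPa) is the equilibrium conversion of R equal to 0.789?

P = 319 kPa

Basis: 1.28 mol R initially; let X = conversion of R. Extent ξ = 1.28X.
Moles: n_R = 1.28 − 1.28X; n_U = 5.58 − 3.84X; n_S = 2.56X.
Total moles n_T = 6.86 − 2.56X.
Kp = p_S^2 / (p_R p_U^3) with p_i = (n_i/n_T)·P.
At X = 0.789: the mole-fraction product g(X) = Π y_i^ν_i = 21.34. Since Kp = g(X)·P^{-2}, P = (g/Kp)^(1/2) = (21.34/0.00021)^(1/2) = 319 kPa.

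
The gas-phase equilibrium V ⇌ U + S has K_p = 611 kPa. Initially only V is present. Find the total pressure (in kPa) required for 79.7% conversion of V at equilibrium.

Basis: 1 mol V initially; let X = conversion of V. Extent ξ = X.
Mole table: n_V = 1 − X; n_U = X; n_S = X.
n_T = Σnᵢ = 1 + X.
K_p = p_U p_S / (p_V) with p_i = (n_i/n_T)·P.
At X = 0.797: the mole-fraction product g(X) = Π y_i^ν_i = 1.741. Since K_p = g(X)·P^{1}, P = (K_p/g)^(1/1) = (611/1.741)^(1/1) = 351 kPa.

P = 351 kPa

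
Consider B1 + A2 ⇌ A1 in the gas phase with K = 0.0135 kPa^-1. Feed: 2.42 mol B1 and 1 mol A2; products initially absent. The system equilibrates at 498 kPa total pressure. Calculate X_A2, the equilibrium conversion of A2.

X = 0.806

Let X = conversion of A2 (basis 1 mol A2); extent of reaction ξ = X.
At extent ξ: n_B1 = 2.42 − X; n_A2 = 1 − X; n_A1 = X.
n_T = Σnᵢ = 3.42 − X.
y_i = n_i/n_T, p_i = y_i·P. K = p_A1 / (p_B1 p_A2).
Equating to 0.0135 kPa^-1 and solving on 0 < X < 1: X = 0.806.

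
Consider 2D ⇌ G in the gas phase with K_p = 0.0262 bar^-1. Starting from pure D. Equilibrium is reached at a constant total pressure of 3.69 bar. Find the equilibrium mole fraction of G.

y_G = 0.082

Take 1 mol D as basis and let X be its fractional conversion, so ξ = 0.5X.
Mole table: n_D = 1 − X; n_G = 0.5X.
n_T = Σnᵢ = 1 − 0.5X.
y_i = n_i/n_T, p_i = y_i·P. K_p = p_G / (p_D^2).
Substituting and setting equal to 0.0262 bar^-1 gives a polynomial in X; the root in (0,1) is X = 0.151.
Then n_G = 0.0754, n_T = 0.925, so y_G = 0.082.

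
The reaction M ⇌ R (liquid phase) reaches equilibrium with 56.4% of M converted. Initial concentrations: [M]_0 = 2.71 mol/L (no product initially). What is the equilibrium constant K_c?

Let X = conversion of M.
Concentrations: [M] = 2.71 − 2.71X; [R] = 2.71X.
At X = 0.564: [M] = 1.18, [R] = 1.53.
K_c = [R] / ([M]) = 1.29.

K_c = 1.29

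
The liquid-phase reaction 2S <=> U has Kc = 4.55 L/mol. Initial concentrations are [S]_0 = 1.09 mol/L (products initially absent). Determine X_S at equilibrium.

Let X = conversion of S; extent ξ = 1.09X/2 mol/L.
Concentrations: [S] = 1.09 − 1.09X; [U] = 0.545X.
Kc = [U] / ([S]^2).
Solving Kc = 4.55 for X ∈ (0,1): X = 0.729.

X = 0.729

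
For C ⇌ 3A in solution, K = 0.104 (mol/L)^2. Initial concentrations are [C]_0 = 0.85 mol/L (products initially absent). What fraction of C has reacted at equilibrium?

Let X = conversion of C; extent ξ = 0.85·X mol/L.
Concentrations: [C] = 0.85 − 0.85X; [A] = 2.55X.
K = [A]^3 / ([C]).
Solving K = 0.104 for X ∈ (0,1): X = 0.165.

X = 0.165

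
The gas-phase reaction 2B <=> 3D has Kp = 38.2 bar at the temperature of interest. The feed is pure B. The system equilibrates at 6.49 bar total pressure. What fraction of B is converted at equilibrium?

Basis: 1 mol B initially; let X = conversion of B. Extent ξ = 0.5X.
Species balance: n_B = 1 − X; n_D = 1.5X.
n_T = Σnᵢ = 1 + 0.5X.
With p_i = (n_i/n_T)P, Kp = p_D^3 / (p_B^2).
This yields a degree-3 equation in X; solving on (0,1), X = 0.653.

X = 0.653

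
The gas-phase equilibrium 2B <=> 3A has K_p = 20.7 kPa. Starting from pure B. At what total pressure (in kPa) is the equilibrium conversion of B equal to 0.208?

P = 472 kPa

Let X = conversion of B (basis 1 mol B); extent of reaction ξ = 0.5X.
At extent ξ: n_B = 1 − X; n_A = 1.5X.
Summing: n_T = 1 + 0.5X.
K_p = p_A^3 / (p_B^2) with p_i = (n_i/n_T)·P.
At X = 0.208: the mole-fraction product g(X) = Π y_i^ν_i = 0.04386. Since K_p = g(X)·P^{1}, P = (K_p/g)^(1/1) = (20.7/0.04386)^(1/1) = 472 kPa.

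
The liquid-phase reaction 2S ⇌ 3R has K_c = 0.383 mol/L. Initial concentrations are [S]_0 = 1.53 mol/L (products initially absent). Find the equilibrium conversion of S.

X = 0.324

Let X = conversion of S; extent ξ = 1.53X/2 mol/L.
Concentrations: [S] = 1.53 − 1.53X; [R] = 2.29X.
K_c = [R]^3 / ([S]^2).
Equating to 0.383 mol/L: the physical root is X = 0.324.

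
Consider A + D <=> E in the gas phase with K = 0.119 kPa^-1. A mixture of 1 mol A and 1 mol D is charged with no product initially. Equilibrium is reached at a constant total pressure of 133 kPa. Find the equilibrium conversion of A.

Take 1 mol A as basis and let X be its fractional conversion, so ξ = X.
Species balance: n_A = 1 − X; n_D = 1 − X; n_E = X.
n_T = Σnᵢ = 2 − X.
Mole fractions y_i = n_i/n_T; K = p_E / (p_A p_D) with p_i = y_i·P.
Substituting and setting equal to 0.119 kPa^-1 gives a polynomial in X; the root in (0,1) is X = 0.756.

X = 0.756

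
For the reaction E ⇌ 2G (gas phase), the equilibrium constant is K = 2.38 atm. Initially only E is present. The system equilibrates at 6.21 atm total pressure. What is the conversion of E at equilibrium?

Basis: 1 mol E initially; let X = conversion of E. Extent ξ = X.
Species balance: n_E = 1 − X; n_G = 2X.
Summing: n_T = 1 + X.
y_i = n_i/n_T, p_i = y_i·P. K = p_G^2 / (p_E).
Equating to 2.38 atm and solving on 0 < X < 1: X = 0.296.

X = 0.296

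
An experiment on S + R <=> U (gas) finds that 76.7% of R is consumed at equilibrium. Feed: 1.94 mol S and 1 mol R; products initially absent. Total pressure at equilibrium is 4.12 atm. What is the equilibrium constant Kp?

Basis: 1 mol R initially; let X = conversion of R. Extent ξ = X.
At extent ξ: n_S = 1.94 − X; n_R = 1 − X; n_U = X.
Total moles n_T = 2.94 − X.
At X = 0.767: n_S = 1.17, n_R = 0.233, n_U = 0.767, n_T = 2.17.
p_i = (n_i/n_T)·P. Kp = p_U / (p_S p_R) = 1.48 atm^-1.

Kp = 1.48 atm^-1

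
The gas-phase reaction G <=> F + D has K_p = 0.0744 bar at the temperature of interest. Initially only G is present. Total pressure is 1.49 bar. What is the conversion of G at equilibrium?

Take 1 mol G as basis and let X be its fractional conversion, so ξ = X.
At extent ξ: n_G = 1 − X; n_F = X; n_D = X.
Summing: n_T = 1 + X.
With p_i = (n_i/n_T)P, K_p = p_F p_D / (p_G).
Equating to 0.0744 bar and solving on 0 < X < 1: X = 0.218.

X = 0.218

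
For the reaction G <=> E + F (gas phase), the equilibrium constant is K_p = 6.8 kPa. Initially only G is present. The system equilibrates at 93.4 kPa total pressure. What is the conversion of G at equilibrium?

Basis: 1 mol G initially; let X = conversion of G. Extent ξ = X.
Moles: n_G = 1 − X; n_E = X; n_F = X.
Total moles n_T = 1 + X.
y_i = n_i/n_T, p_i = y_i·P. K_p = p_E p_F / (p_G).
Substituting and setting equal to 6.8 kPa gives a polynomial in X; the root in (0,1) is X = 0.261.

X = 0.261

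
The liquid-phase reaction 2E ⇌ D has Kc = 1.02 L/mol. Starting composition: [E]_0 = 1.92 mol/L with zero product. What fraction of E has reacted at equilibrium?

Let X = conversion of E; extent ξ = 1.92X/2 mol/L.
Concentrations: [E] = 1.92 − 1.92X; [D] = 0.96X.
Kc = [D] / ([E]^2).
Equating to 1.02 L/mol: the physical root is X = 0.606.

X = 0.606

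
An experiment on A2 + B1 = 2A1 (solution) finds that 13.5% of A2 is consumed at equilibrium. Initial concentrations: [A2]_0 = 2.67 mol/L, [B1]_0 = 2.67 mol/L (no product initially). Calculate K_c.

K_c = 0.0974

Let X = conversion of A2.
Concentrations: [A2] = 2.67 − 2.67X; [B1] = 2.67 − 2.67X; [A1] = 5.34X.
At X = 0.135: [A2] = 2.31, [B1] = 2.31, [A1] = 0.721.
K_c = [A1]^2 / ([A2] [B1]) = 0.0974.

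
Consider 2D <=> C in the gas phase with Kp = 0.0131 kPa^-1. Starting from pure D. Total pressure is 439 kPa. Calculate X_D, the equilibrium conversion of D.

X = 0.796

Take 1 mol D as basis and let X be its fractional conversion, so ξ = 0.5X.
Moles: n_D = 1 − X; n_C = 0.5X.
n_T = Σnᵢ = 1 − 0.5X.
Mole fractions y_i = n_i/n_T; Kp = p_C / (p_D^2) with p_i = y_i·P.
Substituting and setting equal to 0.0131 kPa^-1 gives a polynomial in X; the root in (0,1) is X = 0.796.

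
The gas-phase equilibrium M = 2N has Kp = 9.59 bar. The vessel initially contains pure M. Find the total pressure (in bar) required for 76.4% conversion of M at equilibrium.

P = 1.71 bar

Basis: 1 mol M initially; let X = conversion of M. Extent ξ = X.
At extent ξ: n_M = 1 − X; n_N = 2X.
Summing: n_T = 1 + X.
Kp = p_N^2 / (p_M) with p_i = (n_i/n_T)·P.
At X = 0.764: the mole-fraction product g(X) = Π y_i^ν_i = 5.608. Since Kp = g(X)·P^{1}, P = (Kp/g)^(1/1) = (9.59/5.608)^(1/1) = 1.71 bar.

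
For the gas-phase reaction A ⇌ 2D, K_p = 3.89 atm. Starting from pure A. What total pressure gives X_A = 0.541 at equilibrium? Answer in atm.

Let X = conversion of A (basis 1 mol A); extent of reaction ξ = X.
Mole table: n_A = 1 − X; n_D = 2X.
n_T = Σnᵢ = 1 + X.
K_p = p_D^2 / (p_A) with p_i = (n_i/n_T)·P.
At X = 0.541: the mole-fraction product g(X) = Π y_i^ν_i = 1.655. Since K_p = g(X)·P^{1}, P = (K_p/g)^(1/1) = (3.89/1.655)^(1/1) = 2.35 atm.

P = 2.35 atm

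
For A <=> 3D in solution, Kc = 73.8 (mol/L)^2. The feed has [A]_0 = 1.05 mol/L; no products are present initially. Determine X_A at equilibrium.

Let X = conversion of A; extent ξ = 1.05·X mol/L.
Concentrations: [A] = 1.05 − 1.05X; [D] = 3.15X.
Kc = [D]^3 / ([A]).
This equals 73.8 at X = 0.796 (the root in 0 < X < 1).

X = 0.796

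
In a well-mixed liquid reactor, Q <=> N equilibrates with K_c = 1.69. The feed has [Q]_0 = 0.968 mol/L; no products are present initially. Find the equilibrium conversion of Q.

X = 0.628

Let X = conversion of Q; extent ξ = 0.968·X mol/L.
Concentrations: [Q] = 0.968 − 0.968X; [N] = 0.968X.
K_c = [N] / ([Q]).
This equals 1.69 at X = 0.628 (the root in 0 < X < 1).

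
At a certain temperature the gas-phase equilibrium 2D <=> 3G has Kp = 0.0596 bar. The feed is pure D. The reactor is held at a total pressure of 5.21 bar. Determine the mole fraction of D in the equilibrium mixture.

y_D = 0.805

Basis: 1 mol D initially; let X = conversion of D. Extent ξ = 0.5X.
Moles: n_D = 1 − X; n_G = 1.5X.
Summing: n_T = 1 + 0.5X.
With p_i = (n_i/n_T)P, Kp = p_G^3 / (p_D^2).
Substituting and setting equal to 0.0596 bar gives a polynomial in X; the root in (0,1) is X = 0.139.
Then n_D = 0.861, n_T = 1.07, so y_D = 0.805.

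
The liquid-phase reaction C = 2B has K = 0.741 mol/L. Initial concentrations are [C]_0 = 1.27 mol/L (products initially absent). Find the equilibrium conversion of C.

X = 0.316

Let X = conversion of C; extent ξ = 1.27·X mol/L.
Concentrations: [C] = 1.27 − 1.27X; [B] = 2.54X.
K = [B]^2 / ([C]).
Solving K = 0.741 for X ∈ (0,1): X = 0.316.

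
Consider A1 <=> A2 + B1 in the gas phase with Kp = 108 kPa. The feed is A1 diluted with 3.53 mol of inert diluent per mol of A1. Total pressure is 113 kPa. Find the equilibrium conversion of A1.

Take 1 mol A1 as basis and let X be its fractional conversion, so ξ = X.
At extent ξ: n_A1 = 1 − X; n_A2 = X; n_B1 = X; n_I = 3.53 (inert).
n_T = Σnᵢ = 4.53 + X.
With p_i = (n_i/n_T)P, Kp = p_A2 p_B1 / (p_A1).
This yields a degree-2 equation in X; solving on (0,1), X = 0.857.

X = 0.857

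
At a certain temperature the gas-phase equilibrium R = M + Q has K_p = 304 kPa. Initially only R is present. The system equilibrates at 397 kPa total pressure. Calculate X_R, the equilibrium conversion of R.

Let X = conversion of R (basis 1 mol R); extent of reaction ξ = X.
Moles: n_R = 1 − X; n_M = X; n_Q = X.
Summing: n_T = 1 + X.
With p_i = (n_i/n_T)P, K_p = p_M p_Q / (p_R).
Setting this equal to 304 kPa and taking the physical root (0 < X < 1) gives X = 0.659.

X = 0.659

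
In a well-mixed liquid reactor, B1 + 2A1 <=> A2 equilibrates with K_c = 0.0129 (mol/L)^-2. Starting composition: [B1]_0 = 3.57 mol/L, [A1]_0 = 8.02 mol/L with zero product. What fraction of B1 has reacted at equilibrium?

X = 0.305

Let X = conversion of B1; extent ξ = 3.57·X mol/L.
Concentrations: [B1] = 3.57 − 3.57X; [A1] = 8.02 − 7.14X; [A2] = 3.57X.
K_c = [A2] / ([B1] [A1]^2).
This equals 0.0129 at X = 0.305 (the root in 0 < X < 1).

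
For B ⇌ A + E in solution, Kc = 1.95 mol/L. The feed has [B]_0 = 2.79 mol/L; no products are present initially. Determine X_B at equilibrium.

X = 0.557

Let X = conversion of B; extent ξ = 2.79·X mol/L.
Concentrations: [B] = 2.79 − 2.79X; [A] = 2.79X; [E] = 2.79X.
Kc = [A] [E] / ([B]).
Equating to 1.95 mol/L: the physical root is X = 0.557.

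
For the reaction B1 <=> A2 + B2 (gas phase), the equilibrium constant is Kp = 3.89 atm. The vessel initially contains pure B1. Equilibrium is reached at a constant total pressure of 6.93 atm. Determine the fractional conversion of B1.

X = 0.600

Basis: 1 mol B1 initially; let X = conversion of B1. Extent ξ = X.
At extent ξ: n_B1 = 1 − X; n_A2 = X; n_B2 = X.
Summing: n_T = 1 + X.
Mole fractions y_i = n_i/n_T; Kp = p_A2 p_B2 / (p_B1) with p_i = y_i·P.
Equating to 3.89 atm and solving on 0 < X < 1: X = 0.600.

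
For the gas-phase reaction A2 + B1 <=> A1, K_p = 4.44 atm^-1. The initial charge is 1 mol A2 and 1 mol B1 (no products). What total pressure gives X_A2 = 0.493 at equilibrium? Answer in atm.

P = 0.651 atm

Take 1 mol A2 as basis and let X be its fractional conversion, so ξ = X.
At extent ξ: n_A2 = 1 − X; n_B1 = 1 − X; n_A1 = X.
Summing: n_T = 2 − X.
K_p = p_A1 / (p_A2 p_B1) with p_i = (n_i/n_T)·P.
At X = 0.493: the mole-fraction product g(X) = Π y_i^ν_i = 2.89. Since K_p = g(X)·P^{-1}, P = (g/K_p)^(1/1) = (2.89/4.44)^(1/1) = 0.651 atm.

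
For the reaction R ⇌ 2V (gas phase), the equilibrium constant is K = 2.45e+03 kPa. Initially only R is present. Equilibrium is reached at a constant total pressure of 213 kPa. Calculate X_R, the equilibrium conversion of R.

X = 0.861

Basis: 1 mol R initially; let X = conversion of R. Extent ξ = X.
Mole table: n_R = 1 − X; n_V = 2X.
n_T = Σnᵢ = 1 + X.
y_i = n_i/n_T, p_i = y_i·P. K = p_V^2 / (p_R).
Equating to 2.45e+03 kPa and solving on 0 < X < 1: X = 0.861.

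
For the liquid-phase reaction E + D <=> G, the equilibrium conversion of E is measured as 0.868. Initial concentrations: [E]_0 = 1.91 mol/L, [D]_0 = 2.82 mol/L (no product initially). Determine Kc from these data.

Let X = conversion of E.
Concentrations: [E] = 1.91 − 1.91X; [D] = 2.82 − 1.91X; [G] = 1.91X.
At X = 0.868: [E] = 0.252, [D] = 1.16, [G] = 1.66.
Kc = [G] / ([E] [D]) = 5.66 L/mol.

Kc = 5.66 L/mol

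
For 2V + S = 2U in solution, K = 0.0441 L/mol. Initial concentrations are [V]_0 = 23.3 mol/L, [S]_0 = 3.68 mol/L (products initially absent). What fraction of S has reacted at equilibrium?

X = 0.626

Let X = conversion of S; extent ξ = 3.68·X mol/L.
Concentrations: [V] = 23.3 − 7.36X; [S] = 3.68 − 3.68X; [U] = 7.36X.
K = [U]^2 / ([V]^2 [S]).
This equals 0.0441 at X = 0.626 (the root in 0 < X < 1).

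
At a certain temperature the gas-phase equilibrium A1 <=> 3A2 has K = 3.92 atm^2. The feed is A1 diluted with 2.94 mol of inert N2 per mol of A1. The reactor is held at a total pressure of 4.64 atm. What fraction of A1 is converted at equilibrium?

X = 0.444

Basis: 1 mol A1 initially; let X = conversion of A1. Extent ξ = X.
Mole table: n_A1 = 1 − X; n_A2 = 3X; n_I = 2.94 (inert).
Total moles n_T = 3.94 + 2X.
Mole fractions y_i = n_i/n_T; K = p_A2^3 / (p_A1) with p_i = y_i·P.
Substituting and setting equal to 3.92 atm^2 gives a polynomial in X; the root in (0,1) is X = 0.444.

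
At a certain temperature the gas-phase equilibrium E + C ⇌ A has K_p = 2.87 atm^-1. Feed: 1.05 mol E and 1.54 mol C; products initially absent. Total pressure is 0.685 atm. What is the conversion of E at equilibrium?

Let X = conversion of E (basis 1.05 mol E); extent of reaction ξ = 1.05X.
At extent ξ: n_E = 1.05 − 1.05X; n_C = 1.54 − 1.05X; n_A = 1.05X.
Total moles n_T = 2.59 − 1.05X.
Mole fractions y_i = n_i/n_T; K_p = p_A / (p_E p_C) with p_i = y_i·P.
Equating to 2.87 atm^-1 and solving on 0 < X < 1: X = 0.492.

X = 0.492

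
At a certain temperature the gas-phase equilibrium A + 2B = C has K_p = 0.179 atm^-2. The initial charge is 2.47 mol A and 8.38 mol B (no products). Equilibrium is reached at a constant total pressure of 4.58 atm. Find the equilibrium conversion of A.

Take 2.47 mol A as basis and let X be its fractional conversion, so ξ = 2.47X.
Mole table: n_A = 2.47 − 2.47X; n_B = 8.38 − 4.94X; n_C = 2.47X.
Summing: n_T = 10.9 − 4.94X.
With p_i = (n_i/n_T)P, K_p = p_C / (p_A p_B^2).
Equating to 0.179 atm^-2 and solving on 0 < X < 1: X = 0.634.

X = 0.634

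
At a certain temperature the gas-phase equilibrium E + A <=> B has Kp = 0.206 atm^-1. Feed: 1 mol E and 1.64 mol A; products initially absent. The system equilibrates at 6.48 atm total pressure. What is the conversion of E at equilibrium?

Let X = conversion of E (basis 1 mol E); extent of reaction ξ = X.
Moles: n_E = 1 − X; n_A = 1.64 − X; n_B = X.
n_T = Σnᵢ = 2.64 − X.
y_i = n_i/n_T, p_i = y_i·P. Kp = p_B / (p_E p_A).
Setting this equal to 0.206 atm^-1 and taking the physical root (0 < X < 1) gives X = 0.423.

X = 0.423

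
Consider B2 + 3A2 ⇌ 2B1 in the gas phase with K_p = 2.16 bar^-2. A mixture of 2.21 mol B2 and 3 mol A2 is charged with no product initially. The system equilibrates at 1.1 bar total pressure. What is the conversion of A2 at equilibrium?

Basis: 3 mol A2 initially; let X = conversion of A2. Extent ξ = X.
Species balance: n_B2 = 2.21 − X; n_A2 = 3 − 3X; n_B1 = 2X.
n_T = Σnᵢ = 5.21 − 2X.
y_i = n_i/n_T, p_i = y_i·P. K_p = p_B1^2 / (p_B2 p_A2^3).
Equating to 2.16 bar^-2 and solving on 0 < X < 1: X = 0.483.

X = 0.483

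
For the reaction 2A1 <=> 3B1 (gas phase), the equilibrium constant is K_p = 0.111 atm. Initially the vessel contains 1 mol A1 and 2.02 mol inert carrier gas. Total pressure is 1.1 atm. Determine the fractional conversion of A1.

Let X = conversion of A1 (basis 1 mol A1); extent of reaction ξ = 0.5X.
Species balance: n_A1 = 1 − X; n_B1 = 1.5X; n_I = 2.02 (inert).
Total moles n_T = 3.02 + 0.5X.
y_i = n_i/n_T, p_i = y_i·P. K_p = p_B1^3 / (p_A1^2).
Equating to 0.111 atm and solving on 0 < X < 1: X = 0.345.

X = 0.345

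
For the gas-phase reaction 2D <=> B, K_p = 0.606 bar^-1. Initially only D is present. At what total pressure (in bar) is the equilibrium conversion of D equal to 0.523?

P = 1.4 bar

Let X = conversion of D (basis 1 mol D); extent of reaction ξ = 0.5X.
Mole table: n_D = 1 − X; n_B = 0.5X.
Summing: n_T = 1 − 0.5X.
K_p = p_B / (p_D^2) with p_i = (n_i/n_T)·P.
At X = 0.523: the mole-fraction product g(X) = Π y_i^ν_i = 0.8488. Since K_p = g(X)·P^{-1}, P = (g/K_p)^(1/1) = (0.8488/0.606)^(1/1) = 1.4 bar.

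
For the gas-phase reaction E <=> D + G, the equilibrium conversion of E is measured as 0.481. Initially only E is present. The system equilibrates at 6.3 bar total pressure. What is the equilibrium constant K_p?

Let X = conversion of E (basis 1 mol E); extent of reaction ξ = X.
Moles: n_E = 1 − X; n_D = X; n_G = X.
Total moles n_T = 1 + X.
At X = 0.481: n_E = 0.519, n_D = 0.481, n_G = 0.481, n_T = 1.48.
p_i = (n_i/n_T)·P. K_p = p_D p_G / (p_E) = 1.9 bar.

K_p = 1.9 bar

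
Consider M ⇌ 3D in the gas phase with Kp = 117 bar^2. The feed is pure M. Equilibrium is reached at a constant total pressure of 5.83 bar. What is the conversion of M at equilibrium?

X = 0.623

Take 1 mol M as basis and let X be its fractional conversion, so ξ = X.
Species balance: n_M = 1 − X; n_D = 3X.
n_T = Σnᵢ = 1 + 2X.
With p_i = (n_i/n_T)P, Kp = p_D^3 / (p_M).
Equating to 117 bar^2 and solving on 0 < X < 1: X = 0.623.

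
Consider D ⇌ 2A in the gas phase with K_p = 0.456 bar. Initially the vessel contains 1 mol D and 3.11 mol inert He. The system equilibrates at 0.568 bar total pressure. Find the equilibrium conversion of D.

X = 0.609

Basis: 1 mol D initially; let X = conversion of D. Extent ξ = X.
Mole table: n_D = 1 − X; n_A = 2X; n_I = 3.11 (inert).
Total moles n_T = 4.11 + X.
Mole fractions y_i = n_i/n_T; K_p = p_A^2 / (p_D) with p_i = y_i·P.
Substituting and setting equal to 0.456 bar gives a polynomial in X; the root in (0,1) is X = 0.609.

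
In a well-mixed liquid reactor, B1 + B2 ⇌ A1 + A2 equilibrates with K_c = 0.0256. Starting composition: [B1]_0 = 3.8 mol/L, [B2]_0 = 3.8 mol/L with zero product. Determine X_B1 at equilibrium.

X = 0.138

Let X = conversion of B1; extent ξ = 3.8·X mol/L.
Concentrations: [B1] = 3.8 − 3.8X; [B2] = 3.8 − 3.8X; [A1] = 3.8X; [A2] = 3.8X.
K_c = [A1] [A2] / ([B1] [B2]).
Setting equal to 0.0256 and solving for X on (0,1) gives X = 0.138.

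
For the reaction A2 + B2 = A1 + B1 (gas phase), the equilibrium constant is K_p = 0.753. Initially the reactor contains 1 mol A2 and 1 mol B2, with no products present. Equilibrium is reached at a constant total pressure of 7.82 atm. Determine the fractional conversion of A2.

X = 0.465

Take 1 mol A2 as basis and let X be its fractional conversion, so ξ = X.
At extent ξ: n_A2 = 1 − X; n_B2 = 1 − X; n_A1 = X; n_B1 = X.
Since Δν = 0, n_T = 2 throughout.
y_i = n_i/n_T, p_i = y_i·P. K_p = p_A1 p_B1 / (p_A2 p_B2).
Equating to 0.753 and solving on 0 < X < 1: X = 0.465.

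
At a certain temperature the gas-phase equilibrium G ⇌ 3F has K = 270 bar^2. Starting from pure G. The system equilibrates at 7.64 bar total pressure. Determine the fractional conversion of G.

Let X = conversion of G (basis 1 mol G); extent of reaction ξ = X.
Moles: n_G = 1 − X; n_F = 3X.
Summing: n_T = 1 + 2X.
With p_i = (n_i/n_T)P, K = p_F^3 / (p_G).
This yields a degree-3 equation in X; solving on (0,1), X = 0.675.

X = 0.675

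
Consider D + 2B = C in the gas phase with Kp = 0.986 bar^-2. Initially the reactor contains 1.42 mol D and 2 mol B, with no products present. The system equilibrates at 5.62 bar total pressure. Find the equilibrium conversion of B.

Let X = conversion of B (basis 2 mol B); extent of reaction ξ = X.
Species balance: n_D = 1.42 − X; n_B = 2 − 2X; n_C = X.
Total moles n_T = 3.42 − 2X.
Mole fractions y_i = n_i/n_T; Kp = p_C / (p_D p_B^2) with p_i = y_i·P.
Substituting and setting equal to 0.986 bar^-2 gives a polynomial in X; the root in (0,1) is X = 0.814.

X = 0.814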